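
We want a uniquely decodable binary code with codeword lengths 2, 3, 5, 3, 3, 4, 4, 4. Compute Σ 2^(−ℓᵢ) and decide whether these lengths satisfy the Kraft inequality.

0.84375; yes

With common denominator 2^5 = 32: Σ 2^(−ℓᵢ) = 8/32 + 4/32 + 1/32 + 4/32 + 4/32 + 2/32 + 2/32 + 2/32 = 27/32 = 0.84375.
Kraft's inequality requires Σ ≤ 1; here Σ = 0.84375 ≤ 1, so such a prefix code exists.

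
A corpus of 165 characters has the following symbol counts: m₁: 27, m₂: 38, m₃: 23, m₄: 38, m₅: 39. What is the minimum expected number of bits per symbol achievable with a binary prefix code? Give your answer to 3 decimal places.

Probabilities are the counts divided by 165.
Repeatedly combine the two least-probable nodes; the expected code length is the sum of the merged weights.
merge 23/165 + 9/55 → 10/33
merge 38/165 + 38/165 → 76/165
merge 13/55 + 10/33 → 89/165
merge 76/165 + 89/165 → 1
L = 10/33 + 76/165 + 89/165 + 1 = 76/33 ≈ 2.303 bits/symbol.

2.303 bits/symbol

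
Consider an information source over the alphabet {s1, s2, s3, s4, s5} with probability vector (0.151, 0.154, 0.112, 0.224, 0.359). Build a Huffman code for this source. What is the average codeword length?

2.263 bits/symbol

Repeatedly combine the two least-probable nodes; the expected code length is the sum of the merged weights.
merge 14/125 + 151/1000 → 263/1000
merge 77/500 + 28/125 → 189/500
merge 263/1000 + 359/1000 → 311/500
merge 189/500 + 311/500 → 1
L = 263/1000 + 189/500 + 311/500 + 1 = 2263/1000 = 2.263 bits/symbol.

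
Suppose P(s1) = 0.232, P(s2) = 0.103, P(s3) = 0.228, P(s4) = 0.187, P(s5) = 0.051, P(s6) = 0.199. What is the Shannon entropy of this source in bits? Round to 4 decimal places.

2.4479 bits

H = −Σ pᵢ log₂ pᵢ.
−0.232·log₂(0.232) = 0.4890
−0.103·log₂(0.103) = 0.3378
−0.228·log₂(0.228) = 0.4863
−0.187·log₂(0.187) = 0.4523
−0.051·log₂(0.051) = 0.2190
−0.199·log₂(0.199) = 0.4635
Sum ≈ 2.4479 → 2.4479 bits.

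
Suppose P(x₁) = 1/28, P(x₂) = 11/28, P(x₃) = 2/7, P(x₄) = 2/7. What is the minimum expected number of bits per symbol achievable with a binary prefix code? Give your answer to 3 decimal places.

Repeatedly combine the two least-probable nodes; the expected code length is the sum of the merged weights.
merge 1/28 + 2/7 → 9/28
merge 2/7 + 9/28 → 17/28
merge 11/28 + 17/28 → 1
L = 9/28 + 17/28 + 1 = 27/14 ≈ 1.929 bits/symbol.

1.929 bits/symbol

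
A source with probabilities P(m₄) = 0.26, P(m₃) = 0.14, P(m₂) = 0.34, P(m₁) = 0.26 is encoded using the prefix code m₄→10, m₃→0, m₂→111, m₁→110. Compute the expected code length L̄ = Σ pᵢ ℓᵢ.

L̄ = Σ pᵢ·ℓᵢ = 0.26·2 + 0.14·1 + 0.34·3 + 0.26·3 = 2.46 bits/symbol.

2.46 bits/symbol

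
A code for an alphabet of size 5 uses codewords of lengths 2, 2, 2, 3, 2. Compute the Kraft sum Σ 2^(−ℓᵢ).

With common denominator 2^3 = 8: Σ 2^(−ℓᵢ) = 2/8 + 2/8 + 2/8 + 1/8 + 2/8 = 9/8 = 1.125.

1.125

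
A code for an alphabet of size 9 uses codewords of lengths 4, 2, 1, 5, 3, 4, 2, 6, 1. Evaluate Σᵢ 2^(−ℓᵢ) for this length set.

1.796875

With common denominator 2^6 = 64: Σ 2^(−ℓᵢ) = 4/64 + 16/64 + 32/64 + 2/64 + 8/64 + 4/64 + 16/64 + 1/64 + 32/64 = 115/64 = 1.796875.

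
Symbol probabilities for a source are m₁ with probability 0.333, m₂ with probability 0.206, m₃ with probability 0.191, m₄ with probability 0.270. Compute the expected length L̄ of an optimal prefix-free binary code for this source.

2 bits/symbol

Repeatedly combine the two least-probable nodes; the expected code length is the sum of the merged weights.
merge 191/1000 + 103/500 → 397/1000
merge 27/100 + 333/1000 → 603/1000
merge 397/1000 + 603/1000 → 1
L = 397/1000 + 603/1000 + 1 = 2 bits/symbol.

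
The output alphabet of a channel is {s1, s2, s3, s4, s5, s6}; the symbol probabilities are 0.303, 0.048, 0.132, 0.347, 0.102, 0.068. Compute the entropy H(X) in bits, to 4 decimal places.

H = −Σ pᵢ log₂ pᵢ.
−0.303·log₂(0.303) = 0.5220
−0.048·log₂(0.048) = 0.2103
−0.132·log₂(0.132) = 0.3856
−0.347·log₂(0.347) = 0.5299
−0.102·log₂(0.102) = 0.3359
−0.068·log₂(0.068) = 0.2637
Sum ≈ 2.2474 → 2.2474 bits.

2.2474 bits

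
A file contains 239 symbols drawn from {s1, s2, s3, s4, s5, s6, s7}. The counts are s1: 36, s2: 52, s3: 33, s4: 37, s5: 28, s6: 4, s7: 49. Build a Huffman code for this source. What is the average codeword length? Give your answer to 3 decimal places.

Probabilities are the counts divided by 239.
Repeatedly combine the two least-probable nodes; the expected code length is the sum of the merged weights.
merge 4/239 + 28/239 → 32/239
merge 32/239 + 33/239 → 65/239
merge 36/239 + 37/239 → 73/239
merge 49/239 + 52/239 → 101/239
merge 65/239 + 73/239 → 138/239
merge 101/239 + 138/239 → 1
L = 32/239 + 65/239 + 73/239 + 101/239 + 138/239 + 1 = 648/239 ≈ 2.711 bits/symbol.

2.711 bits/symbol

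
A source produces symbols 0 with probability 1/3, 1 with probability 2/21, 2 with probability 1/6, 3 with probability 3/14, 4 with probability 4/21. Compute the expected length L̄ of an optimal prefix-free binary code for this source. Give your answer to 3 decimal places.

Repeatedly combine the two least-probable nodes; the expected code length is the sum of the merged weights.
merge 2/21 + 1/6 → 11/42
merge 4/21 + 3/14 → 17/42
merge 11/42 + 1/3 → 25/42
merge 17/42 + 25/42 → 1
L = 11/42 + 17/42 + 25/42 + 1 = 95/42 ≈ 2.262 bits/symbol.

2.262 bits/symbol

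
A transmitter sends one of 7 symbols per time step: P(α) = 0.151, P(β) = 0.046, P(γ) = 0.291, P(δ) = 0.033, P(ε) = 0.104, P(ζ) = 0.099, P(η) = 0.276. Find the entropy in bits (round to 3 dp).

2.479 bits

H = −Σ pᵢ log₂ pᵢ.
−0.151·log₂(0.151) = 0.4118
−0.046·log₂(0.046) = 0.2043
−0.291·log₂(0.291) = 0.5182
−0.033·log₂(0.033) = 0.1624
−0.104·log₂(0.104) = 0.3396
−0.099·log₂(0.099) = 0.3303
−0.276·log₂(0.276) = 0.5126
Sum ≈ 2.4793 → 2.479 bits.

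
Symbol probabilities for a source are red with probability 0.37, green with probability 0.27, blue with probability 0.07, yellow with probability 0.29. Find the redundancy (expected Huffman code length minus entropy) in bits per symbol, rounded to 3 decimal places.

0.143 bits

Entropy H = −Σ p log₂ p ≈ 1.8272 bits.
Huffman merges: 7/100+27/100→17/50; 29/100+17/50→63/100; 37/100+63/100→1. L = 197/100 ≈ 1.9700.
L − H = 1.9700 − 1.8272 = 0.143 bits.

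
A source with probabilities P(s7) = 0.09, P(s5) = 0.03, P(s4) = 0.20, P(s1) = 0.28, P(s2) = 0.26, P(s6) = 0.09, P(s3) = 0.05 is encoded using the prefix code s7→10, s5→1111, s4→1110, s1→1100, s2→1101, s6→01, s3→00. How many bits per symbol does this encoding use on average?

L̄ = Σ pᵢ·ℓᵢ = 0.09·2 + 0.03·4 + 0.20·4 + 0.28·4 + 0.26·4 + 0.09·2 + 0.05·2 = 3.54 bits/symbol.

3.54 bits/symbol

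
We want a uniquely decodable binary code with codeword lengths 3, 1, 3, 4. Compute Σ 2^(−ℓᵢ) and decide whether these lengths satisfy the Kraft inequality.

0.8125; yes

With common denominator 2^4 = 16: Σ 2^(−ℓᵢ) = 2/16 + 8/16 + 2/16 + 1/16 = 13/16 = 0.8125.
Kraft's inequality requires Σ ≤ 1; here Σ = 0.8125 ≤ 1, so such a prefix code exists.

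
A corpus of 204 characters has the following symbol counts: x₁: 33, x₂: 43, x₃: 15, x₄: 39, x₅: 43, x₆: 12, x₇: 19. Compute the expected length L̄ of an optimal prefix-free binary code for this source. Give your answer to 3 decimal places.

Probabilities are the counts divided by 204.
Repeatedly combine the two least-probable nodes; the expected code length is the sum of the merged weights.
merge 1/17 + 5/68 → 9/68
merge 19/204 + 9/68 → 23/102
merge 11/68 + 13/68 → 6/17
merge 43/204 + 43/204 → 43/102
merge 23/102 + 6/17 → 59/102
merge 43/102 + 59/102 → 1
L = 9/68 + 23/102 + 6/17 + 43/102 + 59/102 + 1 = 553/204 ≈ 2.711 bits/symbol.

2.711 bits/symbol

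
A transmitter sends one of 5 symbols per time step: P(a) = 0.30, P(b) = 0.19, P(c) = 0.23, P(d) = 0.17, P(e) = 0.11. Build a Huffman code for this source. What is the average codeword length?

2.28 bits/symbol

Repeatedly combine the two least-probable nodes; the expected code length is the sum of the merged weights.
merge 11/100 + 17/100 → 7/25
merge 19/100 + 23/100 → 21/50
merge 7/25 + 3/10 → 29/50
merge 21/50 + 29/50 → 1
L = 7/25 + 21/50 + 29/50 + 1 = 57/25 = 2.28 bits/symbol.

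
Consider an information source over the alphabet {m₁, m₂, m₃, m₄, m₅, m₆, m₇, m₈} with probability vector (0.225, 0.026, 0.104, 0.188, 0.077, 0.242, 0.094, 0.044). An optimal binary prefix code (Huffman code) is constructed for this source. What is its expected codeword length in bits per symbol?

2.75 bits/symbol

Repeatedly combine the two least-probable nodes; the expected code length is the sum of the merged weights.
merge 13/500 + 11/250 → 7/100
merge 7/100 + 77/1000 → 147/1000
merge 47/500 + 13/125 → 99/500
merge 147/1000 + 47/250 → 67/200
merge 99/500 + 9/40 → 423/1000
merge 121/500 + 67/200 → 577/1000
merge 423/1000 + 577/1000 → 1
L = 7/100 + 147/1000 + 99/500 + 67/200 + 423/1000 + 577/1000 + 1 = 11/4 = 2.75 bits/symbol.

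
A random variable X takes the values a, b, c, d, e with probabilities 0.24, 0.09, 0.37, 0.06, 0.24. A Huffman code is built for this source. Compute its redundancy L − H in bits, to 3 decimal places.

Entropy H = −Σ p log₂ p ≈ 2.0752 bits.
Huffman merges: 3/50+9/100→3/20; 3/20+6/25→39/100; 6/25+37/100→61/100; 39/100+61/100→1. L = 43/20 ≈ 2.1500.
L − H = 2.1500 − 2.0752 = 0.075 bits.

0.075 bits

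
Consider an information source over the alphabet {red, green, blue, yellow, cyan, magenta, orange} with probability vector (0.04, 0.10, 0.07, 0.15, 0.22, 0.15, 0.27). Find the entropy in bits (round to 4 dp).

2.5982 bits

H = −Σ pᵢ log₂ pᵢ.
−0.04·log₂(0.04) = 0.1858
−0.10·log₂(0.10) = 0.3322
−0.07·log₂(0.07) = 0.2686
−0.15·log₂(0.15) = 0.4105
−0.22·log₂(0.22) = 0.4806
−0.15·log₂(0.15) = 0.4105
−0.27·log₂(0.27) = 0.5100
Sum ≈ 2.5982 → 2.5982 bits.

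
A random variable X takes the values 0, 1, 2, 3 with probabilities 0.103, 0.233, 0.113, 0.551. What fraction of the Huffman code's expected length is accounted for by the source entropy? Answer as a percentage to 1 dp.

99.5%

Entropy H = −Σ p log₂ p ≈ 1.6567 bits.
Huffman merges: 103/1000+113/1000→27/125; 27/125+233/1000→449/1000; 449/1000+551/1000→1. L = 333/200 ≈ 1.6650.
Efficiency = H/L = 1.6567/1.6650 = 99.5%.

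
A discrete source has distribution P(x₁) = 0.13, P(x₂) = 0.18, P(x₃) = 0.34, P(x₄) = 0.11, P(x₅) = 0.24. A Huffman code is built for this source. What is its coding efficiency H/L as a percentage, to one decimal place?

Entropy H = −Σ p log₂ p ≈ 2.2015 bits.
Huffman merges: 11/100+13/100→6/25; 9/50+6/25→21/50; 6/25+17/50→29/50; 21/50+29/50→1. L = 56/25 ≈ 2.2400.
Efficiency = H/L = 2.2015/2.2400 = 98.3%.

98.3%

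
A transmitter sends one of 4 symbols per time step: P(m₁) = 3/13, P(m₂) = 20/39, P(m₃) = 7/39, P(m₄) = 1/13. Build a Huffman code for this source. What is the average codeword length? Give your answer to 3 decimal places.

1.744 bits/symbol

Repeatedly combine the two least-probable nodes; the expected code length is the sum of the merged weights.
merge 1/13 + 7/39 → 10/39
merge 3/13 + 10/39 → 19/39
merge 19/39 + 20/39 → 1
L = 10/39 + 19/39 + 1 = 68/39 ≈ 1.744 bits/symbol.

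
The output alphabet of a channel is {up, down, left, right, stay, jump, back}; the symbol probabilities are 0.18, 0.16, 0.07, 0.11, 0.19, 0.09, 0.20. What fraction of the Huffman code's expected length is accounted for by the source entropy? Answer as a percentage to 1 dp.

Entropy H = −Σ p log₂ p ≈ 2.7194 bits.
Huffman merges: 7/100+9/100→4/25; 11/100+4/25→27/100; 4/25+9/50→17/50; 19/100+1/5→39/100; 27/100+17/50→61/100; 39/100+61/100→1. L = 277/100 ≈ 2.7700.
Efficiency = H/L = 2.7194/2.7700 = 98.2%.

98.2%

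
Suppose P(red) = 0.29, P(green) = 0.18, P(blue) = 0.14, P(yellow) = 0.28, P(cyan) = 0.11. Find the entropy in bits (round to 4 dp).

2.2248 bits

H = −Σ pᵢ log₂ pᵢ.
−0.29·log₂(0.29) = 0.5179
−0.18·log₂(0.18) = 0.4453
−0.14·log₂(0.14) = 0.3971
−0.28·log₂(0.28) = 0.5142
−0.11·log₂(0.11) = 0.3503
Sum ≈ 2.2248 → 2.2248 bits.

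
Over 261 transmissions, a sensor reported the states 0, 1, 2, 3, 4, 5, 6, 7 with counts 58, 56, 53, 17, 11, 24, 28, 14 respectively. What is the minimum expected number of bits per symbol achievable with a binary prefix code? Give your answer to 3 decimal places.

2.816 bits/symbol

Probabilities are the counts divided by 261.
Repeatedly combine the two least-probable nodes; the expected code length is the sum of the merged weights.
merge 11/261 + 14/261 → 25/261
merge 17/261 + 8/87 → 41/261
merge 25/261 + 28/261 → 53/261
merge 41/261 + 53/261 → 94/261
merge 53/261 + 56/261 → 109/261
merge 2/9 + 94/261 → 152/261
merge 109/261 + 152/261 → 1
L = 25/261 + 41/261 + 53/261 + 94/261 + 109/261 + 152/261 + 1 = 245/87 ≈ 2.816 bits/symbol.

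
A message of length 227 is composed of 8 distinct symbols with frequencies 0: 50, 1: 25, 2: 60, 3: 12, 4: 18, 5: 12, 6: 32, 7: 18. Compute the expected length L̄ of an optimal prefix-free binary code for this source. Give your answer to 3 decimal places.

2.780 bits/symbol

Probabilities are the counts divided by 227.
Repeatedly combine the two least-probable nodes; the expected code length is the sum of the merged weights.
merge 12/227 + 12/227 → 24/227
merge 18/227 + 18/227 → 36/227
merge 24/227 + 25/227 → 49/227
merge 32/227 + 36/227 → 68/227
merge 49/227 + 50/227 → 99/227
merge 60/227 + 68/227 → 128/227
merge 99/227 + 128/227 → 1
L = 24/227 + 36/227 + 49/227 + 68/227 + 99/227 + 128/227 + 1 = 631/227 ≈ 2.780 bits/symbol.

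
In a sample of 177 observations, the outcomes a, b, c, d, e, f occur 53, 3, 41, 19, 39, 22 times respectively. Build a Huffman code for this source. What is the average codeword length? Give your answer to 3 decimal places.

Probabilities are the counts divided by 177.
Repeatedly combine the two least-probable nodes; the expected code length is the sum of the merged weights.
merge 1/59 + 19/177 → 22/177
merge 22/177 + 22/177 → 44/177
merge 13/59 + 41/177 → 80/177
merge 44/177 + 53/177 → 97/177
merge 80/177 + 97/177 → 1
L = 22/177 + 44/177 + 80/177 + 97/177 + 1 = 140/59 ≈ 2.373 bits/symbol.

2.373 bits/symbol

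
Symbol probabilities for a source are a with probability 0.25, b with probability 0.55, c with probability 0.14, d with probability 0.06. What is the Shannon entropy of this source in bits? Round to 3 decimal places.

1.615 bits

H = −Σ pᵢ log₂ pᵢ.
−0.25·log₂(0.25) = 0.5000
−0.55·log₂(0.55) = 0.4744
−0.14·log₂(0.14) = 0.3971
−0.06·log₂(0.06) = 0.2435
Sum ≈ 1.6150 → 1.615 bits.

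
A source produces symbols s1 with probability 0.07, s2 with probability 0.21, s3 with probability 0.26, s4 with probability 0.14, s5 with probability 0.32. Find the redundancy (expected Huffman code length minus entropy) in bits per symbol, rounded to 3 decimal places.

Entropy H = −Σ p log₂ p ≈ 2.1698 bits.
Huffman merges: 7/100+7/50→21/100; 21/100+21/100→21/50; 13/50+8/25→29/50; 21/50+29/50→1. L = 221/100 ≈ 2.2100.
L − H = 2.2100 − 2.1698 = 0.040 bits.

0.040 bits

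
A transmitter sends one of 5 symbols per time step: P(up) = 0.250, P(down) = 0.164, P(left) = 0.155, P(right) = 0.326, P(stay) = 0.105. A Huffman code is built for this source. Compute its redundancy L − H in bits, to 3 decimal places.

0.047 bits

Entropy H = −Σ p log₂ p ≈ 2.2132 bits.
Huffman merges: 21/200+31/200→13/50; 41/250+1/4→207/500; 13/50+163/500→293/500; 207/500+293/500→1. L = 113/50 ≈ 2.2600.
L − H = 2.2600 − 2.2132 = 0.047 bits.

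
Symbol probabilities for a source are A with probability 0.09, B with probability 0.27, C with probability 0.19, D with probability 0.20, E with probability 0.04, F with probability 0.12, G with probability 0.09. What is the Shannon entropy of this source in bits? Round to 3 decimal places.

2.608 bits

H = −Σ pᵢ log₂ pᵢ.
−0.09·log₂(0.09) = 0.3127
−0.27·log₂(0.27) = 0.5100
−0.19·log₂(0.19) = 0.4552
−0.20·log₂(0.20) = 0.4644
−0.04·log₂(0.04) = 0.1858
−0.12·log₂(0.12) = 0.3671
−0.09·log₂(0.09) = 0.3127
Sum ≈ 2.6078 → 2.608 bits.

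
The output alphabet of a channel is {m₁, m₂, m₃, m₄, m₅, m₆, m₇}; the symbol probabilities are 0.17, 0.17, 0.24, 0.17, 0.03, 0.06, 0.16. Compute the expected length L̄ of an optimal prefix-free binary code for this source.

Repeatedly combine the two least-probable nodes; the expected code length is the sum of the merged weights.
merge 3/100 + 3/50 → 9/100
merge 9/100 + 4/25 → 1/4
merge 17/100 + 17/100 → 17/50
merge 17/100 + 6/25 → 41/100
merge 1/4 + 17/50 → 59/100
merge 41/100 + 59/100 → 1
L = 9/100 + 1/4 + 17/50 + 41/100 + 59/100 + 1 = 67/25 = 2.68 bits/symbol.

2.68 bits/symbol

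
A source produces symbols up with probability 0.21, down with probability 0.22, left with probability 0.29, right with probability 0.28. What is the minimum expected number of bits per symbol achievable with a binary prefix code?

Repeatedly combine the two least-probable nodes; the expected code length is the sum of the merged weights.
merge 21/100 + 11/50 → 43/100
merge 7/25 + 29/100 → 57/100
merge 43/100 + 57/100 → 1
L = 43/100 + 57/100 + 1 = 2 bits/symbol.

2 bits/symbol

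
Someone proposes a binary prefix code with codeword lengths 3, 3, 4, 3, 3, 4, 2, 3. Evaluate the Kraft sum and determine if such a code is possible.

1; yes

With common denominator 2^4 = 16: Σ 2^(−ℓᵢ) = 2/16 + 2/16 + 1/16 + 2/16 + 2/16 + 1/16 + 4/16 + 2/16 = 16/16 = 1.
Kraft's inequality requires Σ ≤ 1; here Σ = 1 ≤ 1, so such a prefix code exists.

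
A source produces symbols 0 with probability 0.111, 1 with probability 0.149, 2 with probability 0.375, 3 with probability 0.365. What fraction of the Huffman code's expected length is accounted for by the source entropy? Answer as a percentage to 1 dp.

Entropy H = −Σ p log₂ p ≈ 1.8226 bits.
Huffman merges: 111/1000+149/1000→13/50; 13/50+73/200→5/8; 3/8+5/8→1. L = 377/200 ≈ 1.8850.
Efficiency = H/L = 1.8226/1.8850 = 96.7%.

96.7%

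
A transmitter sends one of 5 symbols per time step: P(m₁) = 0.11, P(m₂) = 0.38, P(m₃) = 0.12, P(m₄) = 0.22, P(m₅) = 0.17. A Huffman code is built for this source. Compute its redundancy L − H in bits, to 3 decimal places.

Entropy H = −Σ p log₂ p ≈ 2.1630 bits.
Huffman merges: 11/100+3/25→23/100; 17/100+11/50→39/100; 23/100+19/50→61/100; 39/100+61/100→1. L = 223/100 ≈ 2.2300.
L − H = 2.2300 − 2.1630 = 0.067 bits.

0.067 bits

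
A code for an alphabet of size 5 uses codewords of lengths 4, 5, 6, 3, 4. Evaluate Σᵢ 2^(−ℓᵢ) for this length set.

With common denominator 2^6 = 64: Σ 2^(−ℓᵢ) = 4/64 + 2/64 + 1/64 + 8/64 + 4/64 = 19/64 = 0.296875.

0.296875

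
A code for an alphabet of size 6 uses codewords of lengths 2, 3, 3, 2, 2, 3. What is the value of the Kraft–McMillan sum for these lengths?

With common denominator 2^3 = 8: Σ 2^(−ℓᵢ) = 2/8 + 1/8 + 1/8 + 2/8 + 2/8 + 1/8 = 9/8 = 1.125.

1.125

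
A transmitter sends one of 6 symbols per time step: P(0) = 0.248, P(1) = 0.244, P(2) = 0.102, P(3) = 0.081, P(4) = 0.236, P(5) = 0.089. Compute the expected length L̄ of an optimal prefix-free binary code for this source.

2.442 bits/symbol

Repeatedly combine the two least-probable nodes; the expected code length is the sum of the merged weights.
merge 81/1000 + 89/1000 → 17/100
merge 51/500 + 17/100 → 34/125
merge 59/250 + 61/250 → 12/25
merge 31/125 + 34/125 → 13/25
merge 12/25 + 13/25 → 1
L = 17/100 + 34/125 + 12/25 + 13/25 + 1 = 1221/500 = 2.442 bits/symbol.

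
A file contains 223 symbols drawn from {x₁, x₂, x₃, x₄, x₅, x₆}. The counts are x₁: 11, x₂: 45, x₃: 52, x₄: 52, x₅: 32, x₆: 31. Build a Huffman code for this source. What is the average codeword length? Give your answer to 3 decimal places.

2.520 bits/symbol

Probabilities are the counts divided by 223.
Repeatedly combine the two least-probable nodes; the expected code length is the sum of the merged weights.
merge 11/223 + 31/223 → 42/223
merge 32/223 + 42/223 → 74/223
merge 45/223 + 52/223 → 97/223
merge 52/223 + 74/223 → 126/223
merge 97/223 + 126/223 → 1
L = 42/223 + 74/223 + 97/223 + 126/223 + 1 = 562/223 ≈ 2.520 bits/symbol.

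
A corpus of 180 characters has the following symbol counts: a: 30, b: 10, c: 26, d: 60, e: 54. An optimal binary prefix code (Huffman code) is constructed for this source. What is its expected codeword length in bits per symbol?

Probabilities are the counts divided by 180.
Repeatedly combine the two least-probable nodes; the expected code length is the sum of the merged weights.
merge 1/18 + 13/90 → 1/5
merge 1/6 + 1/5 → 11/30
merge 3/10 + 1/3 → 19/30
merge 11/30 + 19/30 → 1
L = 1/5 + 11/30 + 19/30 + 1 = 11/5 = 2.2 bits/symbol.

2.2 bits/symbol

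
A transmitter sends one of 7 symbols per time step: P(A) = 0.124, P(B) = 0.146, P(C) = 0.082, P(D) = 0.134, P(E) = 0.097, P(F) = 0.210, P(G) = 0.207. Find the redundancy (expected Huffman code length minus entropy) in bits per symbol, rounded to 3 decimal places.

Entropy H = −Σ p log₂ p ≈ 2.7328 bits.
Huffman merges: 41/500+97/1000→179/1000; 31/250+67/500→129/500; 73/500+179/1000→13/40; 207/1000+21/100→417/1000; 129/500+13/40→583/1000; 417/1000+583/1000→1. L = 1381/500 ≈ 2.7620.
L − H = 2.7620 − 2.7328 = 0.029 bits.

0.029 bits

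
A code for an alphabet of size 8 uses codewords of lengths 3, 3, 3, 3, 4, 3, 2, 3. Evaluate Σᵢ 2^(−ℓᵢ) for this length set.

1.0625

With common denominator 2^4 = 16: Σ 2^(−ℓᵢ) = 2/16 + 2/16 + 2/16 + 2/16 + 1/16 + 2/16 + 4/16 + 2/16 = 17/16 = 1.0625.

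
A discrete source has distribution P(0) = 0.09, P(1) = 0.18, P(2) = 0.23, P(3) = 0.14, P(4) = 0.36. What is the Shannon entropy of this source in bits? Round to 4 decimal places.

H = −Σ pᵢ log₂ pᵢ.
−0.09·log₂(0.09) = 0.3127
−0.18·log₂(0.18) = 0.4453
−0.23·log₂(0.23) = 0.4877
−0.14·log₂(0.14) = 0.3971
−0.36·log₂(0.36) = 0.5306
Sum ≈ 2.1734 → 2.1734 bits.

2.1734 bits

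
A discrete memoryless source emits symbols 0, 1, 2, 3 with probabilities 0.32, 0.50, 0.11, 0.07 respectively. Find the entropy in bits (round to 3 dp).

1.645 bits

H = −Σ pᵢ log₂ pᵢ.
−0.32·log₂(0.32) = 0.5260
−0.50·log₂(0.50) = 0.5000
−0.11·log₂(0.11) = 0.3503
−0.07·log₂(0.07) = 0.2686
Sum ≈ 1.6449 → 1.645 bits.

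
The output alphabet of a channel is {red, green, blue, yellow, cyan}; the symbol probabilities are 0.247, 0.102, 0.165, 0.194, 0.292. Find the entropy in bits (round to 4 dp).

2.2407 bits

H = −Σ pᵢ log₂ pᵢ.
−0.247·log₂(0.247) = 0.4983
−0.102·log₂(0.102) = 0.3359
−0.165·log₂(0.165) = 0.4289
−0.194·log₂(0.194) = 0.4590
−0.292·log₂(0.292) = 0.5186
Sum ≈ 2.2407 → 2.2407 bits.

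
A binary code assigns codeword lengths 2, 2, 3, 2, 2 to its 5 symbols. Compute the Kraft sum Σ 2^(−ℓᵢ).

1.125

With common denominator 2^3 = 8: Σ 2^(−ℓᵢ) = 2/8 + 2/8 + 1/8 + 2/8 + 2/8 = 9/8 = 1.125.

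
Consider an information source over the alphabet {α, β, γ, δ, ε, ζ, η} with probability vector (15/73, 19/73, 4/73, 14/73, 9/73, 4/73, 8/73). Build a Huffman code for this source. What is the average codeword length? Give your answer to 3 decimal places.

Repeatedly combine the two least-probable nodes; the expected code length is the sum of the merged weights.
merge 4/73 + 4/73 → 8/73
merge 8/73 + 8/73 → 16/73
merge 9/73 + 14/73 → 23/73
merge 15/73 + 16/73 → 31/73
merge 19/73 + 23/73 → 42/73
merge 31/73 + 42/73 → 1
L = 8/73 + 16/73 + 23/73 + 31/73 + 42/73 + 1 = 193/73 ≈ 2.644 bits/symbol.

2.644 bits/symbol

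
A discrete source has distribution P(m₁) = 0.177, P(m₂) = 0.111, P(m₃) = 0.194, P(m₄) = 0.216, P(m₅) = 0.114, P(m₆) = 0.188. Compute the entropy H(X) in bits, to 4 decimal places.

H = −Σ pᵢ log₂ pᵢ.
−0.177·log₂(0.177) = 0.4422
−0.111·log₂(0.111) = 0.3520
−0.194·log₂(0.194) = 0.4590
−0.216·log₂(0.216) = 0.4776
−0.114·log₂(0.114) = 0.3571
−0.188·log₂(0.188) = 0.4533
Sum ≈ 2.5412 → 2.5412 bits.

2.5412 bits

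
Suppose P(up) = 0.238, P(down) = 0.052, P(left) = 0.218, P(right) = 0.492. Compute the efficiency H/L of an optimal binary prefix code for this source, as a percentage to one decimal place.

95.5%

Entropy H = −Σ p log₂ p ≈ 1.6972 bits.
Huffman merges: 13/250+109/500→27/100; 119/500+27/100→127/250; 123/250+127/250→1. L = 889/500 ≈ 1.7780.
Efficiency = H/L = 1.6972/1.7780 = 95.5%.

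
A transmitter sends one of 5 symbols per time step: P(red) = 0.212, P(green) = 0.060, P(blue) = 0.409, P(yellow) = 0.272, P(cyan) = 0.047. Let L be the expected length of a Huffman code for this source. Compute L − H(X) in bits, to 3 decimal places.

Entropy H = −Σ p log₂ p ≈ 1.9637 bits.
Huffman merges: 47/1000+3/50→107/1000; 107/1000+53/250→319/1000; 34/125+319/1000→591/1000; 409/1000+591/1000→1. L = 2017/1000 ≈ 2.0170.
L − H = 2.0170 − 1.9637 = 0.053 bits.

0.053 bits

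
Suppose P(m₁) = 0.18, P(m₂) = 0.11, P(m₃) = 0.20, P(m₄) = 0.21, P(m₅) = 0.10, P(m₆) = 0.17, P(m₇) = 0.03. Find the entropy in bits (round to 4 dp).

2.6513 bits

H = −Σ pᵢ log₂ pᵢ.
−0.18·log₂(0.18) = 0.4453
−0.11·log₂(0.11) = 0.3503
−0.20·log₂(0.20) = 0.4644
−0.21·log₂(0.21) = 0.4728
−0.10·log₂(0.10) = 0.3322
−0.17·log₂(0.17) = 0.4346
−0.03·log₂(0.03) = 0.1518
Sum ≈ 2.6513 → 2.6513 bits.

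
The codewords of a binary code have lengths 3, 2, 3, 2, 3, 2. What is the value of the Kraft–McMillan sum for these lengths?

With common denominator 2^3 = 8: Σ 2^(−ℓᵢ) = 1/8 + 2/8 + 1/8 + 2/8 + 1/8 + 2/8 = 9/8 = 1.125.

1.125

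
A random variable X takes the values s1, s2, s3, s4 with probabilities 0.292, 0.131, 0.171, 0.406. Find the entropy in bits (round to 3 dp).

1.866 bits

H = −Σ pᵢ log₂ pᵢ.
−0.292·log₂(0.292) = 0.5186
−0.131·log₂(0.131) = 0.3841
−0.171·log₂(0.171) = 0.4357
−0.406·log₂(0.406) = 0.5280
Sum ≈ 1.8664 → 1.866 bits.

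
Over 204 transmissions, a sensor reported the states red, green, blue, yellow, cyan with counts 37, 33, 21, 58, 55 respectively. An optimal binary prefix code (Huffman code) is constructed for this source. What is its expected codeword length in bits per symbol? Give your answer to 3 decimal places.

2.265 bits/symbol

Probabilities are the counts divided by 204.
Repeatedly combine the two least-probable nodes; the expected code length is the sum of the merged weights.
merge 7/68 + 11/68 → 9/34
merge 37/204 + 9/34 → 91/204
merge 55/204 + 29/102 → 113/204
merge 91/204 + 113/204 → 1
L = 9/34 + 91/204 + 113/204 + 1 = 77/34 ≈ 2.265 bits/symbol.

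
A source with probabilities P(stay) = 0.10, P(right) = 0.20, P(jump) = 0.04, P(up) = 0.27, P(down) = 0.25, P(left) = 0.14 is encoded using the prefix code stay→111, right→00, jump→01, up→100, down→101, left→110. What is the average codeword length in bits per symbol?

L̄ = Σ pᵢ·ℓᵢ = 0.10·3 + 0.20·2 + 0.04·2 + 0.27·3 + 0.25·3 + 0.14·3 = 2.76 bits/symbol.

2.76 bits/symbol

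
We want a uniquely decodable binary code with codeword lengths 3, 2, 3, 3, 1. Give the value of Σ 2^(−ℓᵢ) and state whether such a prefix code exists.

With common denominator 2^3 = 8: Σ 2^(−ℓᵢ) = 1/8 + 2/8 + 1/8 + 1/8 + 4/8 = 9/8 = 1.125.
Kraft's inequality requires Σ ≤ 1; here Σ = 1.125 > 1, so no such prefix code exists.

1.125; no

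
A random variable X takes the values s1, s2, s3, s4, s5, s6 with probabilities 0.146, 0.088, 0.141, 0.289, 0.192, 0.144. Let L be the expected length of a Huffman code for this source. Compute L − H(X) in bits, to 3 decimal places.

Entropy H = −Σ p log₂ p ≈ 2.4896 bits.
Huffman merges: 11/125+141/1000→229/1000; 18/125+73/500→29/100; 24/125+229/1000→421/1000; 289/1000+29/100→579/1000; 421/1000+579/1000→1. L = 2519/1000 ≈ 2.5190.
L − H = 2.5190 − 2.4896 = 0.029 bits.

0.029 bits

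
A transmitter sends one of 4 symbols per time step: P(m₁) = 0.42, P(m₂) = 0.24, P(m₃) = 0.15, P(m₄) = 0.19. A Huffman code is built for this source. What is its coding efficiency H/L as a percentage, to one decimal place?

Entropy H = −Σ p log₂ p ≈ 1.8856 bits.
Huffman merges: 3/20+19/100→17/50; 6/25+17/50→29/50; 21/50+29/50→1. L = 48/25 ≈ 1.9200.
Efficiency = H/L = 1.8856/1.9200 = 98.2%.

98.2%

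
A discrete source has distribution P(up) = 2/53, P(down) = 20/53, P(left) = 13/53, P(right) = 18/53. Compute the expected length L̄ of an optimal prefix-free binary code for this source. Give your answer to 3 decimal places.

Repeatedly combine the two least-probable nodes; the expected code length is the sum of the merged weights.
merge 2/53 + 13/53 → 15/53
merge 15/53 + 18/53 → 33/53
merge 20/53 + 33/53 → 1
L = 15/53 + 33/53 + 1 = 101/53 ≈ 1.906 bits/symbol.

1.906 bits/symbol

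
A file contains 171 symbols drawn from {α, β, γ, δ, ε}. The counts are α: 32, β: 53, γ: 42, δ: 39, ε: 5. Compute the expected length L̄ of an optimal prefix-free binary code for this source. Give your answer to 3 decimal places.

Probabilities are the counts divided by 171.
Repeatedly combine the two least-probable nodes; the expected code length is the sum of the merged weights.
merge 5/171 + 32/171 → 37/171
merge 37/171 + 13/57 → 4/9
merge 14/57 + 53/171 → 5/9
merge 4/9 + 5/9 → 1
L = 37/171 + 4/9 + 5/9 + 1 = 379/171 ≈ 2.216 bits/symbol.

2.216 bits/symbol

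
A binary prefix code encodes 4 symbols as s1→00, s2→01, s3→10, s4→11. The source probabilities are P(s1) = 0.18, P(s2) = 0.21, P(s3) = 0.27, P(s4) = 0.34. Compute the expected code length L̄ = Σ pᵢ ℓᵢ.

2 bits/symbol

L̄ = Σ pᵢ·ℓᵢ = 0.18·2 + 0.21·2 + 0.27·2 + 0.34·2 = 2 bits/symbol.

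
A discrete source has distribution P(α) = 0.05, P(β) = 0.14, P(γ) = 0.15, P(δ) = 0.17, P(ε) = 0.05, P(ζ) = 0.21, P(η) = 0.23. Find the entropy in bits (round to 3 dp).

2.635 bits

H = −Σ pᵢ log₂ pᵢ.
−0.05·log₂(0.05) = 0.2161
−0.14·log₂(0.14) = 0.3971
−0.15·log₂(0.15) = 0.4105
−0.17·log₂(0.17) = 0.4346
−0.05·log₂(0.05) = 0.2161
−0.21·log₂(0.21) = 0.4728
−0.23·log₂(0.23) = 0.4877
Sum ≈ 2.6349 → 2.635 bits.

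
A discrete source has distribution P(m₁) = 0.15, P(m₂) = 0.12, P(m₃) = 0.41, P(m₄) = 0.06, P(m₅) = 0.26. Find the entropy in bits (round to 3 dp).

2.054 bits

H = −Σ pᵢ log₂ pᵢ.
−0.15·log₂(0.15) = 0.4105
−0.12·log₂(0.12) = 0.3671
−0.41·log₂(0.41) = 0.5274
−0.06·log₂(0.06) = 0.2435
−0.26·log₂(0.26) = 0.5053
Sum ≈ 2.0538 → 2.054 bits.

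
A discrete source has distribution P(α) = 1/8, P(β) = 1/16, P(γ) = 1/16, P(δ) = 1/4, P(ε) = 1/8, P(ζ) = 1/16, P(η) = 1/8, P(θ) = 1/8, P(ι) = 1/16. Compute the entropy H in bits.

3 bits

Each probability is a power of 1/2, so log₂(1/p) is an integer.
H = Σ p·log₂(1/p) = 1/8·3 + 1/16·4 + 1/16·4 + 1/4·2 + 1/8·3 + 1/16·4 + 1/8·3 + 1/8·3 + 1/16·4 = 3 bits.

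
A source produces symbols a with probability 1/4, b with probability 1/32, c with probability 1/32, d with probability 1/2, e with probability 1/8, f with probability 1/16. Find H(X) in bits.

1.9375 bits

Each probability is a power of 1/2, so log₂(1/p) is an integer.
H = Σ p·log₂(1/p) = 1/4·2 + 1/32·5 + 1/32·5 + 1/2·1 + 1/8·3 + 1/16·4 = 1.9375 bits.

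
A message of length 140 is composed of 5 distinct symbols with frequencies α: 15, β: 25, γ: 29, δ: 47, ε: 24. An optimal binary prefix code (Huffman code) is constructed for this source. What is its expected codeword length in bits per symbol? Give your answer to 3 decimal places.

Probabilities are the counts divided by 140.
Repeatedly combine the two least-probable nodes; the expected code length is the sum of the merged weights.
merge 3/28 + 6/35 → 39/140
merge 5/28 + 29/140 → 27/70
merge 39/140 + 47/140 → 43/70
merge 27/70 + 43/70 → 1
L = 39/140 + 27/70 + 43/70 + 1 = 319/140 ≈ 2.279 bits/symbol.

2.279 bits/symbol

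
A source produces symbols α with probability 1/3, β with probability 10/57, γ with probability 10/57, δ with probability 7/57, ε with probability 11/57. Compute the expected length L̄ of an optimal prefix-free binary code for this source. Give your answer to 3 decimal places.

2.298 bits/symbol

Repeatedly combine the two least-probable nodes; the expected code length is the sum of the merged weights.
merge 7/57 + 10/57 → 17/57
merge 10/57 + 11/57 → 7/19
merge 17/57 + 1/3 → 12/19
merge 7/19 + 12/19 → 1
L = 17/57 + 7/19 + 12/19 + 1 = 131/57 ≈ 2.298 bits/symbol.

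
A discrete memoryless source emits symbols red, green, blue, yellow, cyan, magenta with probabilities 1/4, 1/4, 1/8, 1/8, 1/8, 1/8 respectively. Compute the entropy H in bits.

2.5 bits

Each probability is a power of 1/2, so log₂(1/p) is an integer.
H = Σ p·log₂(1/p) = 1/4·2 + 1/4·2 + 1/8·3 + 1/8·3 + 1/8·3 + 1/8·3 = 2.5 bits.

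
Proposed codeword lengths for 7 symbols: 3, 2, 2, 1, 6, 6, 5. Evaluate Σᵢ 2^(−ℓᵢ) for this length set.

With common denominator 2^6 = 64: Σ 2^(−ℓᵢ) = 8/64 + 16/64 + 16/64 + 32/64 + 1/64 + 1/64 + 2/64 = 76/64 = 1.1875.

1.1875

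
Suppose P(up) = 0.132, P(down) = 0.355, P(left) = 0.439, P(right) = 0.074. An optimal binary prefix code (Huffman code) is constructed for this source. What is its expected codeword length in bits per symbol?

Repeatedly combine the two least-probable nodes; the expected code length is the sum of the merged weights.
merge 37/500 + 33/250 → 103/500
merge 103/500 + 71/200 → 561/1000
merge 439/1000 + 561/1000 → 1
L = 103/500 + 561/1000 + 1 = 1767/1000 = 1.767 bits/symbol.

1.767 bits/symbol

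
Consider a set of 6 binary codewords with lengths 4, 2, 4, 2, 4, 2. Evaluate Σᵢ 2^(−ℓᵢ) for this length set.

0.9375

With common denominator 2^4 = 16: Σ 2^(−ℓᵢ) = 1/16 + 4/16 + 1/16 + 4/16 + 1/16 + 4/16 = 15/16 = 0.9375.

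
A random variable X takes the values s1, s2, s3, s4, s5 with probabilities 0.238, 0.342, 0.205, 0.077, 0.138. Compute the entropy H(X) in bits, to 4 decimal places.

H = −Σ pᵢ log₂ pᵢ.
−0.238·log₂(0.238) = 0.4929
−0.342·log₂(0.342) = 0.5294
−0.205·log₂(0.205) = 0.4687
−0.077·log₂(0.077) = 0.2848
−0.138·log₂(0.138) = 0.3943
Sum ≈ 2.1701 → 2.1701 bits.

2.1701 bits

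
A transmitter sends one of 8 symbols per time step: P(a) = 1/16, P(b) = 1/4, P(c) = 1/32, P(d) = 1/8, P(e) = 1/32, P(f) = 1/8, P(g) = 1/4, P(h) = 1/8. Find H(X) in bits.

2.6875 bits

Each probability is a power of 1/2, so log₂(1/p) is an integer.
H = Σ p·log₂(1/p) = 1/16·4 + 1/4·2 + 1/32·5 + 1/8·3 + 1/32·5 + 1/8·3 + 1/4·2 + 1/8·3 = 2.6875 bits.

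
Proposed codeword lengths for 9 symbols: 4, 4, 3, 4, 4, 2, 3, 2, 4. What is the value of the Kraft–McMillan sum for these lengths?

1.0625

With common denominator 2^4 = 16: Σ 2^(−ℓᵢ) = 1/16 + 1/16 + 2/16 + 1/16 + 1/16 + 4/16 + 2/16 + 4/16 + 1/16 = 17/16 = 1.0625.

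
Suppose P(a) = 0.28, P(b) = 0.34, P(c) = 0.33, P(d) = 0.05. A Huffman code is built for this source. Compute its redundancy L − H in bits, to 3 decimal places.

Entropy H = −Σ p log₂ p ≈ 1.7873 bits.
Huffman merges: 1/20+7/25→33/100; 33/100+33/100→33/50; 17/50+33/50→1. L = 199/100 ≈ 1.9900.
L − H = 1.9900 − 1.7873 = 0.203 bits.

0.203 bits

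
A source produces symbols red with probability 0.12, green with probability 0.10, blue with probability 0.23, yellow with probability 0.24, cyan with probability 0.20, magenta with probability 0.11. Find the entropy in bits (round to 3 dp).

2.496 bits

H = −Σ pᵢ log₂ pᵢ.
−0.12·log₂(0.12) = 0.3671
−0.10·log₂(0.10) = 0.3322
−0.23·log₂(0.23) = 0.4877
−0.24·log₂(0.24) = 0.4941
−0.20·log₂(0.20) = 0.4644
−0.11·log₂(0.11) = 0.3503
Sum ≈ 2.4957 → 2.496 bits.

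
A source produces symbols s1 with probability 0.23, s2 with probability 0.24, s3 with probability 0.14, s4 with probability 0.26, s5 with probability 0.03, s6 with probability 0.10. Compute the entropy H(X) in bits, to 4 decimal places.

H = −Σ pᵢ log₂ pᵢ.
−0.23·log₂(0.23) = 0.4877
−0.24·log₂(0.24) = 0.4941
−0.14·log₂(0.14) = 0.3971
−0.26·log₂(0.26) = 0.5053
−0.03·log₂(0.03) = 0.1518
−0.10·log₂(0.10) = 0.3322
Sum ≈ 2.3682 → 2.3682 bits.

2.3682 bits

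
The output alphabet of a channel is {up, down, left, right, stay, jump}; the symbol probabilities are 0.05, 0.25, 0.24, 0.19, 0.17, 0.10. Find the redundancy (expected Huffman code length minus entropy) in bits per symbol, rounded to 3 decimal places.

Entropy H = −Σ p log₂ p ≈ 2.4322 bits.
Huffman merges: 1/20+1/10→3/20; 3/20+17/100→8/25; 19/100+6/25→43/100; 1/4+8/25→57/100; 43/100+57/100→1. L = 247/100 ≈ 2.4700.
L − H = 2.4700 − 2.4322 = 0.038 bits.

0.038 bits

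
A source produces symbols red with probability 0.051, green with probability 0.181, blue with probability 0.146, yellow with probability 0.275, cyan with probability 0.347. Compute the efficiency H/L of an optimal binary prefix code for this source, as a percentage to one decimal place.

Entropy H = −Σ p log₂ p ≈ 2.1126 bits.
Huffman merges: 51/1000+73/500→197/1000; 181/1000+197/1000→189/500; 11/40+347/1000→311/500; 189/500+311/500→1. L = 2197/1000 ≈ 2.1970.
Efficiency = H/L = 2.1126/2.1970 = 96.2%.

96.2%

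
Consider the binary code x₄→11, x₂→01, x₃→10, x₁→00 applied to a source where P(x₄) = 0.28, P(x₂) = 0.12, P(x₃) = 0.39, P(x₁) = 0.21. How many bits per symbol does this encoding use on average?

2 bits/symbol

L̄ = Σ pᵢ·ℓᵢ = 0.28·2 + 0.12·2 + 0.39·2 + 0.21·2 = 2 bits/symbol.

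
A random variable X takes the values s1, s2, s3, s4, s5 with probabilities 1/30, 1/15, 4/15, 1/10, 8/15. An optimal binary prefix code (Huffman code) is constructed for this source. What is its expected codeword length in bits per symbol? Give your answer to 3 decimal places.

Repeatedly combine the two least-probable nodes; the expected code length is the sum of the merged weights.
merge 1/30 + 1/15 → 1/10
merge 1/10 + 1/10 → 1/5
merge 1/5 + 4/15 → 7/15
merge 7/15 + 8/15 → 1
L = 1/10 + 1/5 + 7/15 + 1 = 53/30 ≈ 1.767 bits/symbol.

1.767 bits/symbol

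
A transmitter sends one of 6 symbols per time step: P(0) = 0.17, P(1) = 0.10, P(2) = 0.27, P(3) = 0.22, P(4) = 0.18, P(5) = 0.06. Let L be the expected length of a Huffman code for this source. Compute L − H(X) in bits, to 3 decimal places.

Entropy H = −Σ p log₂ p ≈ 2.4462 bits.
Huffman merges: 3/50+1/10→4/25; 4/25+17/100→33/100; 9/50+11/50→2/5; 27/100+33/100→3/5; 2/5+3/5→1. L = 249/100 ≈ 2.4900.
L − H = 2.4900 − 2.4462 = 0.044 bits.

0.044 bits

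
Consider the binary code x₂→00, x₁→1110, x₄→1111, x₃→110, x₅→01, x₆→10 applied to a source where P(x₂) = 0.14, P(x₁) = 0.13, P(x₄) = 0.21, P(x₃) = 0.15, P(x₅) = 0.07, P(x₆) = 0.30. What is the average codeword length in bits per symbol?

L̄ = Σ pᵢ·ℓᵢ = 0.14·2 + 0.13·4 + 0.21·4 + 0.15·3 + 0.07·2 + 0.30·2 = 2.83 bits/symbol.

2.83 bits/symbol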